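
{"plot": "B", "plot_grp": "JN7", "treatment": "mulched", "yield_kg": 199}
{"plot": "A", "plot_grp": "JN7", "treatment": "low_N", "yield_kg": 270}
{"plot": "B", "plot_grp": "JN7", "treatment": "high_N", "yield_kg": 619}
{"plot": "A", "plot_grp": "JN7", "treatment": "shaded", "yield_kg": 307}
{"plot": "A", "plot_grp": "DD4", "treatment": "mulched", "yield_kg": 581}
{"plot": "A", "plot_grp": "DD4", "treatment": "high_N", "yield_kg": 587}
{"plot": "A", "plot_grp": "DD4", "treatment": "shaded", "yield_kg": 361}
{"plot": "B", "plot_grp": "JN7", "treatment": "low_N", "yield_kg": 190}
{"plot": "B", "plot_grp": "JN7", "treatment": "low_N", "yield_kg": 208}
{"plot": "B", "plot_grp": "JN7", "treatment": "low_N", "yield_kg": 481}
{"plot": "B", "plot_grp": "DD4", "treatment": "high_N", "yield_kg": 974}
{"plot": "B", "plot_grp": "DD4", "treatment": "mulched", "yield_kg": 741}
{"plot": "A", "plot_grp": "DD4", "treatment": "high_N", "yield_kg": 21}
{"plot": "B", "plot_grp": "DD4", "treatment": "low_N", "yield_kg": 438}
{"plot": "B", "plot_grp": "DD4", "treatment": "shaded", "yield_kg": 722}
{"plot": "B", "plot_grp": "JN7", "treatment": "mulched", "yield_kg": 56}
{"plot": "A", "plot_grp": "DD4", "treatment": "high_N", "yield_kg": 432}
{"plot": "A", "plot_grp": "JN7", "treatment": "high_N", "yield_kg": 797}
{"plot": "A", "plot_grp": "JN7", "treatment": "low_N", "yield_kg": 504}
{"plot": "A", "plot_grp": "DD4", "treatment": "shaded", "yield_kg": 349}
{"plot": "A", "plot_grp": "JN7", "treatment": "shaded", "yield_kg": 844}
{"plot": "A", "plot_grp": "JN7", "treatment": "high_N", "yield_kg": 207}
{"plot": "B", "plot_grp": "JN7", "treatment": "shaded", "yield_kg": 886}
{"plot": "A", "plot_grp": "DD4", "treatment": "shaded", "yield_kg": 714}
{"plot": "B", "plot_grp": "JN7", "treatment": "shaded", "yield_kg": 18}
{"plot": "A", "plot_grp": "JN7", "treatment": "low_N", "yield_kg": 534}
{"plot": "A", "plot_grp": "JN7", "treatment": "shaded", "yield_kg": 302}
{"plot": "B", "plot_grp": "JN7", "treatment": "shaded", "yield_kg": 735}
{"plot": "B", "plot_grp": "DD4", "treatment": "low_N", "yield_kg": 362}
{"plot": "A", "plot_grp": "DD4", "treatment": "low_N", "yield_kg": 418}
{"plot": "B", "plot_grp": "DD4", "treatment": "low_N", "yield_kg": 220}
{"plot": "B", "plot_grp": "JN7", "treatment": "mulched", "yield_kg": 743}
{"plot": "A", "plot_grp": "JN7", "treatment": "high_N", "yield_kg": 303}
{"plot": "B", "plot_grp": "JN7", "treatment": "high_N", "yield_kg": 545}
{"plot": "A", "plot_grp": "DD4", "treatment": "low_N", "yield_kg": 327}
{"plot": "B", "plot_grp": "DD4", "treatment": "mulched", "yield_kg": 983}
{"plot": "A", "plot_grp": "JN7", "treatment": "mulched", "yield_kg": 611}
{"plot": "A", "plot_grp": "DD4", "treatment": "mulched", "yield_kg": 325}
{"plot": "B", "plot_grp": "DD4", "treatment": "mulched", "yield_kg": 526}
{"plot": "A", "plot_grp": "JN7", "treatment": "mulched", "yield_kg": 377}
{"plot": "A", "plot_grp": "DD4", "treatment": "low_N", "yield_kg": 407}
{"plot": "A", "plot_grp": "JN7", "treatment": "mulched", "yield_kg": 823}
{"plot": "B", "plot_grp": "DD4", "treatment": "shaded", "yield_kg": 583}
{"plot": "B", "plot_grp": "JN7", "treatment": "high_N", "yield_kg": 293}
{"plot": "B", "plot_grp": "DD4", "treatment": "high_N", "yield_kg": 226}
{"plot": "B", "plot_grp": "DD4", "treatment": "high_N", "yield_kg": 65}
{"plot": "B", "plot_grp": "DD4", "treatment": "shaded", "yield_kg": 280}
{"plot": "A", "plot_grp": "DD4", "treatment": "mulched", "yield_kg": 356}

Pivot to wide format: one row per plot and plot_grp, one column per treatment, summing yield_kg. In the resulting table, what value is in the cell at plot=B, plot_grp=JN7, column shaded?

1639

Rows with plot=B, plot_grp=JN7 and treatment=shaded: yield_kg values are 886, 18, 735.
886 + 18 + 735 = 1639.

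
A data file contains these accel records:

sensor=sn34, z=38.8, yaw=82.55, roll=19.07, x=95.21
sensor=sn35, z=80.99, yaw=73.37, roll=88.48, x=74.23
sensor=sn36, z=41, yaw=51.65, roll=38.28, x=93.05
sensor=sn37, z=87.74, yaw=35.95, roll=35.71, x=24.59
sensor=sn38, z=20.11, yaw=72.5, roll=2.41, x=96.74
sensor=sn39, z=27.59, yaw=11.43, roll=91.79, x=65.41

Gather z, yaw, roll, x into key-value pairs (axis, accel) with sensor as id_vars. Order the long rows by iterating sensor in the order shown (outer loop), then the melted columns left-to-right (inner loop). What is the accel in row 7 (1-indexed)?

88.48

24 rows total (6 × 4). Row 7: index ⌊(7-1)/4⌋ = 1 into sensor → sn35; (7-1) mod 4 = 2 into the melted columns → roll.
So row 7 is (sn35, roll, 88.48); accel = 88.48.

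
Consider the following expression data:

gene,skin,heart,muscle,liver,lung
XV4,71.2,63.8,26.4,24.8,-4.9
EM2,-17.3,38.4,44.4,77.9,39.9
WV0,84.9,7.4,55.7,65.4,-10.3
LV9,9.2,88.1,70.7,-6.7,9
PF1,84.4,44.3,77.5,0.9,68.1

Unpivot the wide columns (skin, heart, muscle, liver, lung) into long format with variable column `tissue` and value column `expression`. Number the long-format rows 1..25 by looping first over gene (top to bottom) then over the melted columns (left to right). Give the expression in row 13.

25 rows total (5 × 5). Row 13: index ⌊(13-1)/5⌋ = 2 into gene → WV0; (13-1) mod 5 = 2 into the melted columns → muscle.
So row 13 is (WV0, muscle, 55.7); expression = 55.7.

55.7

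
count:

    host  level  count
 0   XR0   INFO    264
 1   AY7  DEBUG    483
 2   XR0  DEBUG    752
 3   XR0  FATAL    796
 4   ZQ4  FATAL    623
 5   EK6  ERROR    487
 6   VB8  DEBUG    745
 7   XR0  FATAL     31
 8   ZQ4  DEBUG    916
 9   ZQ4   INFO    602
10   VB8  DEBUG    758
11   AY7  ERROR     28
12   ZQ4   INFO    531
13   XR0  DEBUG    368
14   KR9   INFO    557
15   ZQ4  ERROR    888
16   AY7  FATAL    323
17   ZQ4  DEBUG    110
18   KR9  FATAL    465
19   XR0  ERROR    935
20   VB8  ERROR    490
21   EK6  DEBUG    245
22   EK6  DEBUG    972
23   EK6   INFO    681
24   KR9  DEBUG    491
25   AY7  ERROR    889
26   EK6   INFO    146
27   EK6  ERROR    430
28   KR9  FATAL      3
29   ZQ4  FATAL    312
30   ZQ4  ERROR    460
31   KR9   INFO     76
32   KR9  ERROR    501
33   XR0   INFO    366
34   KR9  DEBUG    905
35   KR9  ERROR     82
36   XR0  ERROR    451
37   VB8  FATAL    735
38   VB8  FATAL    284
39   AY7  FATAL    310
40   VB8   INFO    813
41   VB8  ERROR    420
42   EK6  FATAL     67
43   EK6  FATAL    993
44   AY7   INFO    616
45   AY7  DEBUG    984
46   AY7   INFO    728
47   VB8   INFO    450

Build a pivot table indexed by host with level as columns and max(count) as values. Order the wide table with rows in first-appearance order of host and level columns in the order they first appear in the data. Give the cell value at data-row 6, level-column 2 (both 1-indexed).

905

With rows in first-appearance order of host, row 6 is host=KR9. level columns in first-appearance order: INFO, DEBUG, FATAL, ERROR; column 2 is DEBUG.
Long rows with host=KR9, level=DEBUG: max(491, 905) = 905.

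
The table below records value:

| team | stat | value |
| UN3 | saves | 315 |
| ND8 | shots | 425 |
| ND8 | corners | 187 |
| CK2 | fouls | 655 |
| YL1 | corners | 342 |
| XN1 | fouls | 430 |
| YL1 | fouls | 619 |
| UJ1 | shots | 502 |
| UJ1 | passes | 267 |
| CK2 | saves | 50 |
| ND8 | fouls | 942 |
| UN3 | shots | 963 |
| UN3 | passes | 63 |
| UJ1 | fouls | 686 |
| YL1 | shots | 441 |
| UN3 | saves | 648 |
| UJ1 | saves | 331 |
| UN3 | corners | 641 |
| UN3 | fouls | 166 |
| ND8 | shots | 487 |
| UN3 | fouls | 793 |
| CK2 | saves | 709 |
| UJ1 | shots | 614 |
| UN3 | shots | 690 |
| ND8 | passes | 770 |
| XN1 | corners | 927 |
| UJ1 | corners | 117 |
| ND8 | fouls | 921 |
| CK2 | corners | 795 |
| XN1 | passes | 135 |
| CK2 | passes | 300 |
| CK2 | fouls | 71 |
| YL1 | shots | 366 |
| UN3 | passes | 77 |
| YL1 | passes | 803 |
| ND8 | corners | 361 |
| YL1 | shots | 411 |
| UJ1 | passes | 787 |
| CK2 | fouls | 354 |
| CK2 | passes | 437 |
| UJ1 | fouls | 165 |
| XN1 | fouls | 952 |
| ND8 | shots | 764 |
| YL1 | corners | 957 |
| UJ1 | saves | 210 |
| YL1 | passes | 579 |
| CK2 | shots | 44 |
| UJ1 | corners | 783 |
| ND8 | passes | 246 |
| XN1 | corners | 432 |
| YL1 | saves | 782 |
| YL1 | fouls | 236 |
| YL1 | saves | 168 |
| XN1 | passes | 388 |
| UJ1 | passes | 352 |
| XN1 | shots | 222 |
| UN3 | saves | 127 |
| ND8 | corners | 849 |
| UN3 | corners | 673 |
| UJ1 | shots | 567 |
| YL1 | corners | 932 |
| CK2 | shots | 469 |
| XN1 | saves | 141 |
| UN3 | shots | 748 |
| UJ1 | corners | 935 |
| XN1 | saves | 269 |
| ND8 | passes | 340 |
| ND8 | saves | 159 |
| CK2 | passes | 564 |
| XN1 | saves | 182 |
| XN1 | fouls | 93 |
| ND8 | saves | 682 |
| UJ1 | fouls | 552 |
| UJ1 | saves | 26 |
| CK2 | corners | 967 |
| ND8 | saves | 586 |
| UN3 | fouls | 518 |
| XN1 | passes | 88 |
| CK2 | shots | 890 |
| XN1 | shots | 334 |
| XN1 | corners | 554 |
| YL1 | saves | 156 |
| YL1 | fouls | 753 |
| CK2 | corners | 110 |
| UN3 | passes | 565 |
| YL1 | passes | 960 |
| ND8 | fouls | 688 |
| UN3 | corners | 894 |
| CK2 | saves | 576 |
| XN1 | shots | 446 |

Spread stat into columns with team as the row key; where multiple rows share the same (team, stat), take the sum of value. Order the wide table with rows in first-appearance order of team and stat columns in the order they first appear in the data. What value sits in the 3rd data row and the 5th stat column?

1301

With rows in first-appearance order of team, row 3 is team=CK2. stat columns in first-appearance order: saves, shots, corners, fouls, passes; column 5 is passes.
Long rows with team=CK2, stat=passes: 300 + 437 + 564 = 1301.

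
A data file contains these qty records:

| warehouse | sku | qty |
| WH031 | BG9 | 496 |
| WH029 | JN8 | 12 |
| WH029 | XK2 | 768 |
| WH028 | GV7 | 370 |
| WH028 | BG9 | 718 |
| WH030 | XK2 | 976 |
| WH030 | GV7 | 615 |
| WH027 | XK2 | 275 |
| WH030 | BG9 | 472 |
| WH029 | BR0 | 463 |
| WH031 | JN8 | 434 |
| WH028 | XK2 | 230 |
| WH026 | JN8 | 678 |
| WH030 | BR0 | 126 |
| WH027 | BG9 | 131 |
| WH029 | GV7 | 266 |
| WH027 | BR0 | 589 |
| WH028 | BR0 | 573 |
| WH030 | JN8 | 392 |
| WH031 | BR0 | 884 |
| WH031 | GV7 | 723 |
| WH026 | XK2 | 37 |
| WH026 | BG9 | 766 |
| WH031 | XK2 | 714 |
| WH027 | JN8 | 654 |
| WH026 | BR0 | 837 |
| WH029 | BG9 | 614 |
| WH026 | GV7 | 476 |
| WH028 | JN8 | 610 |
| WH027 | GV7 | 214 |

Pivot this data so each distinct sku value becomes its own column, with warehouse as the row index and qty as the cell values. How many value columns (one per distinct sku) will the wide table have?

5 distinct sku values: JN8, XK2, GV7, BG9, BR0.

5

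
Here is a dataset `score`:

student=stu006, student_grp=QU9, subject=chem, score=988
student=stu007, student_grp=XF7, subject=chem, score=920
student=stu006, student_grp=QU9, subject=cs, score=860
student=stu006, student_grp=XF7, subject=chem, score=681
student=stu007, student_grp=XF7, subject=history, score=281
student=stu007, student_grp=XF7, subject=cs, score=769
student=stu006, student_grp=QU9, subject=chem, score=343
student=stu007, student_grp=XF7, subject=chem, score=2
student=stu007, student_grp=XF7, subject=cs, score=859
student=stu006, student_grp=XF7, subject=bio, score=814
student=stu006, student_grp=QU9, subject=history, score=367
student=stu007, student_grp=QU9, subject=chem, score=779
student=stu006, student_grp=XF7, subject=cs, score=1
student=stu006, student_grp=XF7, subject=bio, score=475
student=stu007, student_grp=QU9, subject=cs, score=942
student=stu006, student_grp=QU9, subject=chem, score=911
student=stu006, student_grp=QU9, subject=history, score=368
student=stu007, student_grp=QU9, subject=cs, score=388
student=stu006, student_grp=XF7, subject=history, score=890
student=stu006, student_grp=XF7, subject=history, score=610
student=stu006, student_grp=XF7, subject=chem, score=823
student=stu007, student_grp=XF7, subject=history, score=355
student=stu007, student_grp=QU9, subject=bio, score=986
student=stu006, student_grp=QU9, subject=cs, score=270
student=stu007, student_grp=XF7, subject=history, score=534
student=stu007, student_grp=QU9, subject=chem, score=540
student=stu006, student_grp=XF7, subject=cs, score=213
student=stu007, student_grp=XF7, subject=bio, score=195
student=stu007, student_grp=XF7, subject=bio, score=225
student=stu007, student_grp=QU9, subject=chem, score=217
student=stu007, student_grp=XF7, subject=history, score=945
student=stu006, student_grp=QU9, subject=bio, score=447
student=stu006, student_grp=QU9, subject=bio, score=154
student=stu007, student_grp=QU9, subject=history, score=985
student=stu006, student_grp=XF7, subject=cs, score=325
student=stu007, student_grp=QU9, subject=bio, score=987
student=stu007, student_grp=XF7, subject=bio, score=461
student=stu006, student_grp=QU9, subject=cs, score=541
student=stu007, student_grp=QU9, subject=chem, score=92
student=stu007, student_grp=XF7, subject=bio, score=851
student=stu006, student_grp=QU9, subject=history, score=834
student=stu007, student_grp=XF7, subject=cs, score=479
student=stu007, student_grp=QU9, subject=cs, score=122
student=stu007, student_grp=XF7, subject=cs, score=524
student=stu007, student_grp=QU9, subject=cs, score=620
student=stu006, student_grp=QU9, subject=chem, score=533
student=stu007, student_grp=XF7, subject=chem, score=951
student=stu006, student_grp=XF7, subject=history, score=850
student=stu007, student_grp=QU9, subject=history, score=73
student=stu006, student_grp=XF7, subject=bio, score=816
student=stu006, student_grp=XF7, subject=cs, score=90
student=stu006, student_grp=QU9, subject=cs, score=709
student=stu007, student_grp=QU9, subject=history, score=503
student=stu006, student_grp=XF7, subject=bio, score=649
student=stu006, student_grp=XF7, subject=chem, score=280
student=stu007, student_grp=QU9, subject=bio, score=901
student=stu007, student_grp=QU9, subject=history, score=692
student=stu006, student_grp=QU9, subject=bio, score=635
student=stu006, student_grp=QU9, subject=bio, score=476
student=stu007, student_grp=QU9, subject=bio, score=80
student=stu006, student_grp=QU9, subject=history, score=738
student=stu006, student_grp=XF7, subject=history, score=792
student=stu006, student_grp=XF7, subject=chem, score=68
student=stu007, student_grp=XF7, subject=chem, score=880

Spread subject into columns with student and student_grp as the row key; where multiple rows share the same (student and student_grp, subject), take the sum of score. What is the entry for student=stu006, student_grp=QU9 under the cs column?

Rows with student=stu006, student_grp=QU9 and subject=cs: score values are 860, 270, 541, 709.
860 + 270 + 541 + 709 = 2380.

2380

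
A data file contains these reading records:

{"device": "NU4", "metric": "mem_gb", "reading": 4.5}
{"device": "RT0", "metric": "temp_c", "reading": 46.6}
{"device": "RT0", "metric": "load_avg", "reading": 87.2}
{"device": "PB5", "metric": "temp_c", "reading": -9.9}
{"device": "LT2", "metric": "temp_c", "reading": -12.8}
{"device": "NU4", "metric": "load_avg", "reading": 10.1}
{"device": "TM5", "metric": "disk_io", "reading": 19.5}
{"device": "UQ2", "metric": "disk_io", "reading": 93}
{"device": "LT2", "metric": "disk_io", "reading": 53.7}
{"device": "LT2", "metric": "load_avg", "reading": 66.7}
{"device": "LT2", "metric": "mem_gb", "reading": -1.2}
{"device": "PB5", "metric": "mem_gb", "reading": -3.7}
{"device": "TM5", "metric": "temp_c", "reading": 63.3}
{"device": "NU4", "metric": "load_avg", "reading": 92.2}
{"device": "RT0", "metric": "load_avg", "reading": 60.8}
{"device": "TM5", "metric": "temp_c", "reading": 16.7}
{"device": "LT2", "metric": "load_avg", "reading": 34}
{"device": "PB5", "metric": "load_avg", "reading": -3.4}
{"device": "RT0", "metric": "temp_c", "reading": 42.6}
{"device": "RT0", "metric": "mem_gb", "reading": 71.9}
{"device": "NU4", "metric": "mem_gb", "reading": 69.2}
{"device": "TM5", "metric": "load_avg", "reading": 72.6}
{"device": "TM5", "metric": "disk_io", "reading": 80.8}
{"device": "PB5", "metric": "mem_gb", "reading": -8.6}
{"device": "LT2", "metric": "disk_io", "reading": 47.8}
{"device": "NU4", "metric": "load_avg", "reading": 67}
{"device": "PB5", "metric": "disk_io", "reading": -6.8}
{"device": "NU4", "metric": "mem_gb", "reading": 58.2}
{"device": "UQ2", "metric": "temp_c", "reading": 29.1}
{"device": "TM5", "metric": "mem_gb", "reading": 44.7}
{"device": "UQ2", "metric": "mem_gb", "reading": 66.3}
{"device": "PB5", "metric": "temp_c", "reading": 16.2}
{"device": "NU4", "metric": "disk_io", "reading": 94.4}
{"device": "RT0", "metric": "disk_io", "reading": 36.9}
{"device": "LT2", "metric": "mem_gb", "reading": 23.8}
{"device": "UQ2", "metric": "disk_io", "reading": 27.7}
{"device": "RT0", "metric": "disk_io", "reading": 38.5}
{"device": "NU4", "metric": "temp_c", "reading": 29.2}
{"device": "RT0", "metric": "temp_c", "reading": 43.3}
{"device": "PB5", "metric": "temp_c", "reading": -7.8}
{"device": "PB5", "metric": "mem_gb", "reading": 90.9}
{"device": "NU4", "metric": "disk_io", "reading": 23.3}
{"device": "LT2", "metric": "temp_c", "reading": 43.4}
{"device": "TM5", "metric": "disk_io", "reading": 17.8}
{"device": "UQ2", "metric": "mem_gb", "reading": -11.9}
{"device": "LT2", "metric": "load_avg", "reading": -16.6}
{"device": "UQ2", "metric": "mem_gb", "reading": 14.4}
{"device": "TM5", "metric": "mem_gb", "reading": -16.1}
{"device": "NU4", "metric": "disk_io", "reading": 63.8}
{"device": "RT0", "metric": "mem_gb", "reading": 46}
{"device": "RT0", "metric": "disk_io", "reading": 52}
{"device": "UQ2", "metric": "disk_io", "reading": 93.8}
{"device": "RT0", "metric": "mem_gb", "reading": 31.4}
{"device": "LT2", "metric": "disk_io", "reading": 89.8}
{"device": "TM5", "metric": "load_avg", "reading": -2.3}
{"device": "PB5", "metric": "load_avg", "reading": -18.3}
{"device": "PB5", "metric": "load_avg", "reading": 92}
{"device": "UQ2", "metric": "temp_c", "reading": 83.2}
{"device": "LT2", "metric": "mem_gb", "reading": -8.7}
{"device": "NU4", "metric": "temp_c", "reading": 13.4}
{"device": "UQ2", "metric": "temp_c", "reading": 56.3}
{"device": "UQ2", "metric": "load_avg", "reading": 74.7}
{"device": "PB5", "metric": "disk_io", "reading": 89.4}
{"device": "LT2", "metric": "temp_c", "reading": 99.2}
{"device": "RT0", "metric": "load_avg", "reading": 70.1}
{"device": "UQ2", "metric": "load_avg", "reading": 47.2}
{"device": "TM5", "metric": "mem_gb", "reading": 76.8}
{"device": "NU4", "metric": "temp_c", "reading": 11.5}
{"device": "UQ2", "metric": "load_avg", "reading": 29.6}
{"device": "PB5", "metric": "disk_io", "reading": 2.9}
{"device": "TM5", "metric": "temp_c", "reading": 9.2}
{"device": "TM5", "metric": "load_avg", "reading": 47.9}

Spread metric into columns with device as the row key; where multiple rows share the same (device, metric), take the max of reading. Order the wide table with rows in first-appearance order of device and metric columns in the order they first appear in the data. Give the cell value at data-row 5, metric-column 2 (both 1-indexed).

63.3

With rows in first-appearance order of device, row 5 is device=TM5. metric columns in first-appearance order: mem_gb, temp_c, load_avg, disk_io; column 2 is temp_c.
Long rows with device=TM5, metric=temp_c: max(63.3, 16.7, 9.2) = 63.3.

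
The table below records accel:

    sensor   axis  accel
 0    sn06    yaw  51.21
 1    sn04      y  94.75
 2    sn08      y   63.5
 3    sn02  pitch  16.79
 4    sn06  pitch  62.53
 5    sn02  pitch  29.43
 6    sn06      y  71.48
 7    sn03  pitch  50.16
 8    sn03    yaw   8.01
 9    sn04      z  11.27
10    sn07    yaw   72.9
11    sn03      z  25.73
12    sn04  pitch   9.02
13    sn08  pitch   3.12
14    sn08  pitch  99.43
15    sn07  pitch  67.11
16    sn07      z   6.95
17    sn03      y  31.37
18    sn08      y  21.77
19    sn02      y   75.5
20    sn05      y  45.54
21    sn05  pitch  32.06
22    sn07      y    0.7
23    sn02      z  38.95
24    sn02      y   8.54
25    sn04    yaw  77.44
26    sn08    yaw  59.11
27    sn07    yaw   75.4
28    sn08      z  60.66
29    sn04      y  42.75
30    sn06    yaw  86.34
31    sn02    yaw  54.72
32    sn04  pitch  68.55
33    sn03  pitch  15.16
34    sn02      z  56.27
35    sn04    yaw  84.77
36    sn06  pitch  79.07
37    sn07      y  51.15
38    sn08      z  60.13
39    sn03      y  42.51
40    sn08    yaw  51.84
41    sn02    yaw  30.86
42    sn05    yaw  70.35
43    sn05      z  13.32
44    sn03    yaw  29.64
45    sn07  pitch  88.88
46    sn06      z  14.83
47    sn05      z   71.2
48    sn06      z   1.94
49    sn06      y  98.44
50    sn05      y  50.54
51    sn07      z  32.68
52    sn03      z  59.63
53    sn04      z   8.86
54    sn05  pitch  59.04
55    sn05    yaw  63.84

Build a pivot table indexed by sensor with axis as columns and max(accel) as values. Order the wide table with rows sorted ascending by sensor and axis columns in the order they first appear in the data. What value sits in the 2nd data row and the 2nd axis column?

With rows sorted ascending by sensor, row 2 is sensor=sn03. axis columns in first-appearance order: yaw, y, pitch, z; column 2 is y.
Long rows with sensor=sn03, axis=y: max(31.37, 42.51) = 42.51.

42.51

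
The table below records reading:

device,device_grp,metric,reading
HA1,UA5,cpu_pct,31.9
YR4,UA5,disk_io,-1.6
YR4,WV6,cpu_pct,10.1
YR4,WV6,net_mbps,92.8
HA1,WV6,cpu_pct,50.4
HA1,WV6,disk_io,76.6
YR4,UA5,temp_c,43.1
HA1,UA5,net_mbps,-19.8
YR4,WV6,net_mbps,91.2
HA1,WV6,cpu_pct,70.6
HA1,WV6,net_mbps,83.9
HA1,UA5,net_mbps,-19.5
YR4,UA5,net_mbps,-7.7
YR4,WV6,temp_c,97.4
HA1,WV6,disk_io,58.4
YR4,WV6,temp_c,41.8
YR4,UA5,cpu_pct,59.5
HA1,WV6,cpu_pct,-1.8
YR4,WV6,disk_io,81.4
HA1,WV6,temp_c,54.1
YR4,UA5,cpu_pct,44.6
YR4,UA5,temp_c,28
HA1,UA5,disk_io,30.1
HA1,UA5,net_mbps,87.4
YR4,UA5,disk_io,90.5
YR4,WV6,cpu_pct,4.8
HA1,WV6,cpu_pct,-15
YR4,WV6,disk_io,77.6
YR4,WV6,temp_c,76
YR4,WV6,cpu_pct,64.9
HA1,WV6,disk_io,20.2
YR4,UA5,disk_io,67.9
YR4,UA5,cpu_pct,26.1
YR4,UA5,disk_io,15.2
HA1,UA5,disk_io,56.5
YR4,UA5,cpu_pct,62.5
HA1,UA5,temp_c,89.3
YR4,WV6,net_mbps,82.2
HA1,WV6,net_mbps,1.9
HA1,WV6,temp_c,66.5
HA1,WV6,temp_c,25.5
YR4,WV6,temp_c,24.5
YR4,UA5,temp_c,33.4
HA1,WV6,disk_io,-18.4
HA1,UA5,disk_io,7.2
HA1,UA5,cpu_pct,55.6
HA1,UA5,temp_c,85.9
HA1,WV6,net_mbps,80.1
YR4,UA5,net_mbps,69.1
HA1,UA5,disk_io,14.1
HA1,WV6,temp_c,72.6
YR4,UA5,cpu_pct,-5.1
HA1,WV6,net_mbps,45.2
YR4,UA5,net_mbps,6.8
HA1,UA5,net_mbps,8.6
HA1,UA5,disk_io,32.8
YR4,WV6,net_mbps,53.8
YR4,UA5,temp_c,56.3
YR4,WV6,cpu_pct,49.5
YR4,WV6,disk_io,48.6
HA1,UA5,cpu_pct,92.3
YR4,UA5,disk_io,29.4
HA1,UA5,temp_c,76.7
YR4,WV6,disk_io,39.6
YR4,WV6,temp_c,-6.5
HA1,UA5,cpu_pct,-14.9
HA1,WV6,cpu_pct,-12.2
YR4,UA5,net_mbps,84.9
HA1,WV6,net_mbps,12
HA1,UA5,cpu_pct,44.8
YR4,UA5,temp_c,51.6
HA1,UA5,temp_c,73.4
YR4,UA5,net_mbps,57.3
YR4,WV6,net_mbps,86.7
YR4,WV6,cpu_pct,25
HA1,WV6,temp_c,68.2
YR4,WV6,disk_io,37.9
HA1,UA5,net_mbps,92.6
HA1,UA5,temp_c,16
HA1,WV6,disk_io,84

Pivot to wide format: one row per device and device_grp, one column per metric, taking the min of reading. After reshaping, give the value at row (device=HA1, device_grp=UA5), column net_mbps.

-19.8

Rows with device=HA1, device_grp=UA5 and metric=net_mbps: reading values are -19.8, -19.5, 87.4, 8.6, 92.6.
min(-19.8, -19.5, 87.4, 8.6, 92.6) = -19.8.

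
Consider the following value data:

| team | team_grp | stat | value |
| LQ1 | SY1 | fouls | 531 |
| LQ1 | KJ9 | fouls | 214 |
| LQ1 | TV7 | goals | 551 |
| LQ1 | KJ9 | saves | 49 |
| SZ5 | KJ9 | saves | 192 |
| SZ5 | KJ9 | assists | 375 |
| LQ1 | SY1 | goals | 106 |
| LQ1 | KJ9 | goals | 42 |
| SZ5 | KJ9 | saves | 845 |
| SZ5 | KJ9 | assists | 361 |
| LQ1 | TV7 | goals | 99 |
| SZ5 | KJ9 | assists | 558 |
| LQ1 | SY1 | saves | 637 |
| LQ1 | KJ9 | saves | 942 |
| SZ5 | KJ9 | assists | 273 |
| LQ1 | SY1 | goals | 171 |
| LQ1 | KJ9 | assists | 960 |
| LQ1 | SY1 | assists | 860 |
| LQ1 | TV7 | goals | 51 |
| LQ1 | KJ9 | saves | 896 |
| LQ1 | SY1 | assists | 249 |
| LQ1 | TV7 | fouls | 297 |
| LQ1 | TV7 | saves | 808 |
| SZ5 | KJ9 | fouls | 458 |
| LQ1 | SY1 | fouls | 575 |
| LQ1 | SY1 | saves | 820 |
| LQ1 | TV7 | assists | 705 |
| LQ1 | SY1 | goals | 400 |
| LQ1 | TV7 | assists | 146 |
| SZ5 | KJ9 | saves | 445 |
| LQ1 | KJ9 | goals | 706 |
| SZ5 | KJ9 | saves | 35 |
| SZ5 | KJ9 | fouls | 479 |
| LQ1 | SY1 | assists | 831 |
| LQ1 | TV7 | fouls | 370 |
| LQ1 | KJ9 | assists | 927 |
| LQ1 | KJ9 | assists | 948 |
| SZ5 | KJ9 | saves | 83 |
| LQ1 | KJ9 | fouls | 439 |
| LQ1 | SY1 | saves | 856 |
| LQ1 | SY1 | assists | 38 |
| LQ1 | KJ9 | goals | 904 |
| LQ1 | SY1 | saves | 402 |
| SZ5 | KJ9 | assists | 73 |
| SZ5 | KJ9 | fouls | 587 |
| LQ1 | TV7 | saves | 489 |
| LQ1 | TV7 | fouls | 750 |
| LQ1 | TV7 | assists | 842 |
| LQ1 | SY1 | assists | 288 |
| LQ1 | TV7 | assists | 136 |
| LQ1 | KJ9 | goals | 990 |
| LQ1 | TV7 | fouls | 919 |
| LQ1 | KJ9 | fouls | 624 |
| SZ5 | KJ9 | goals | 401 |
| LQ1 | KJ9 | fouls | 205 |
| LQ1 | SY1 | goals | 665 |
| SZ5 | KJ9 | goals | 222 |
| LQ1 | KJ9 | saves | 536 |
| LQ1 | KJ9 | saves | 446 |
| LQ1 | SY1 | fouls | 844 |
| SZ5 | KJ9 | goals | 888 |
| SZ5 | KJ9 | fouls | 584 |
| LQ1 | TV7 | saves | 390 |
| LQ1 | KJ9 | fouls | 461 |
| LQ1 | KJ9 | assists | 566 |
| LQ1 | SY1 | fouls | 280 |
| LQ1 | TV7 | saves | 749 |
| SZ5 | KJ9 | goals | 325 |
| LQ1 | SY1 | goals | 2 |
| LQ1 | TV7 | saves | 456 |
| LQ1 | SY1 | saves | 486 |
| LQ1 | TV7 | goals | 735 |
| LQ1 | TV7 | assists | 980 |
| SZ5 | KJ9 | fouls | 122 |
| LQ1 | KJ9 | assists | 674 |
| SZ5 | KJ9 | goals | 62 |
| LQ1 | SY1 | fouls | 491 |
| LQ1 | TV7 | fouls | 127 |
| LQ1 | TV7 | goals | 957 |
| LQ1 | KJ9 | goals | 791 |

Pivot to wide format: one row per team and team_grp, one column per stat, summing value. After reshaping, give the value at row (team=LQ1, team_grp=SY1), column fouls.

2721

Rows with team=LQ1, team_grp=SY1 and stat=fouls: value values are 531, 575, 844, 280, 491.
531 + 575 + 844 + 280 + 491 = 2721.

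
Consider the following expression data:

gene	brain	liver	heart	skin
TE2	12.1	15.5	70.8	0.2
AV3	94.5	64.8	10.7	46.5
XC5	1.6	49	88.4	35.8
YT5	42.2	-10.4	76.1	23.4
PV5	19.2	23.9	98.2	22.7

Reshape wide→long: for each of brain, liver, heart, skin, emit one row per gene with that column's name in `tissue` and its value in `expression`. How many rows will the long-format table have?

5 gene values × 4 melted columns = 20 rows.

20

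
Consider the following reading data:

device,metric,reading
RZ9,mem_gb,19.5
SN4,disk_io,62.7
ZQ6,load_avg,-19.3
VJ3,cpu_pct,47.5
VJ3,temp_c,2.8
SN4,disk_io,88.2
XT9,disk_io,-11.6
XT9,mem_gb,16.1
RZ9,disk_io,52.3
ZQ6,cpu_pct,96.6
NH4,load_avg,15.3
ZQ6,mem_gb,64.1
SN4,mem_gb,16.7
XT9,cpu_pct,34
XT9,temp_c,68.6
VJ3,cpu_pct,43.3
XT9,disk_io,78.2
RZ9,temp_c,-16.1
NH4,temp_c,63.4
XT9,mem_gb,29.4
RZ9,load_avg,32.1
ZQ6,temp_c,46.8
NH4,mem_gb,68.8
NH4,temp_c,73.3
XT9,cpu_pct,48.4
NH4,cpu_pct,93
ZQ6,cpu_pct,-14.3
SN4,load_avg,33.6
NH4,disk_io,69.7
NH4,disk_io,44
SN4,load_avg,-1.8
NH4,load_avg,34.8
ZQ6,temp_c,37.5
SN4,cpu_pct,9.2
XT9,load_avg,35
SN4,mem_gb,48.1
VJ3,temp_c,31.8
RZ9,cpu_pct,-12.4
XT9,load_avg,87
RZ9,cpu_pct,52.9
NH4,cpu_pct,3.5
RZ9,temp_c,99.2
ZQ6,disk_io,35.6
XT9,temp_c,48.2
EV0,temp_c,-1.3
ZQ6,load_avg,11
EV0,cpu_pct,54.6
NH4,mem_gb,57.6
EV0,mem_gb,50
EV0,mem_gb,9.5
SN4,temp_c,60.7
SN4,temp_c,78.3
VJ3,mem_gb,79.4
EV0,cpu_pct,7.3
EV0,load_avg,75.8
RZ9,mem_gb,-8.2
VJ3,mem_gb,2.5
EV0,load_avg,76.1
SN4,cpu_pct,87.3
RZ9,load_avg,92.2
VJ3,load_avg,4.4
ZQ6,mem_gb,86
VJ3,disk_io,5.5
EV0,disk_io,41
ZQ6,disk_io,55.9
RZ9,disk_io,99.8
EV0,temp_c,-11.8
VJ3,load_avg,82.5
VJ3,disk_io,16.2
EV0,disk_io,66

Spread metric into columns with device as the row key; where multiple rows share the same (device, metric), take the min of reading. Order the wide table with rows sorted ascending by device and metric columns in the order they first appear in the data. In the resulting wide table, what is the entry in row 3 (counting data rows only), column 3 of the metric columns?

32.1

With rows sorted ascending by device, row 3 is device=RZ9. metric columns in first-appearance order: mem_gb, disk_io, load_avg, cpu_pct, temp_c; column 3 is load_avg.
Long rows with device=RZ9, metric=load_avg: min(32.1, 92.2) = 32.1.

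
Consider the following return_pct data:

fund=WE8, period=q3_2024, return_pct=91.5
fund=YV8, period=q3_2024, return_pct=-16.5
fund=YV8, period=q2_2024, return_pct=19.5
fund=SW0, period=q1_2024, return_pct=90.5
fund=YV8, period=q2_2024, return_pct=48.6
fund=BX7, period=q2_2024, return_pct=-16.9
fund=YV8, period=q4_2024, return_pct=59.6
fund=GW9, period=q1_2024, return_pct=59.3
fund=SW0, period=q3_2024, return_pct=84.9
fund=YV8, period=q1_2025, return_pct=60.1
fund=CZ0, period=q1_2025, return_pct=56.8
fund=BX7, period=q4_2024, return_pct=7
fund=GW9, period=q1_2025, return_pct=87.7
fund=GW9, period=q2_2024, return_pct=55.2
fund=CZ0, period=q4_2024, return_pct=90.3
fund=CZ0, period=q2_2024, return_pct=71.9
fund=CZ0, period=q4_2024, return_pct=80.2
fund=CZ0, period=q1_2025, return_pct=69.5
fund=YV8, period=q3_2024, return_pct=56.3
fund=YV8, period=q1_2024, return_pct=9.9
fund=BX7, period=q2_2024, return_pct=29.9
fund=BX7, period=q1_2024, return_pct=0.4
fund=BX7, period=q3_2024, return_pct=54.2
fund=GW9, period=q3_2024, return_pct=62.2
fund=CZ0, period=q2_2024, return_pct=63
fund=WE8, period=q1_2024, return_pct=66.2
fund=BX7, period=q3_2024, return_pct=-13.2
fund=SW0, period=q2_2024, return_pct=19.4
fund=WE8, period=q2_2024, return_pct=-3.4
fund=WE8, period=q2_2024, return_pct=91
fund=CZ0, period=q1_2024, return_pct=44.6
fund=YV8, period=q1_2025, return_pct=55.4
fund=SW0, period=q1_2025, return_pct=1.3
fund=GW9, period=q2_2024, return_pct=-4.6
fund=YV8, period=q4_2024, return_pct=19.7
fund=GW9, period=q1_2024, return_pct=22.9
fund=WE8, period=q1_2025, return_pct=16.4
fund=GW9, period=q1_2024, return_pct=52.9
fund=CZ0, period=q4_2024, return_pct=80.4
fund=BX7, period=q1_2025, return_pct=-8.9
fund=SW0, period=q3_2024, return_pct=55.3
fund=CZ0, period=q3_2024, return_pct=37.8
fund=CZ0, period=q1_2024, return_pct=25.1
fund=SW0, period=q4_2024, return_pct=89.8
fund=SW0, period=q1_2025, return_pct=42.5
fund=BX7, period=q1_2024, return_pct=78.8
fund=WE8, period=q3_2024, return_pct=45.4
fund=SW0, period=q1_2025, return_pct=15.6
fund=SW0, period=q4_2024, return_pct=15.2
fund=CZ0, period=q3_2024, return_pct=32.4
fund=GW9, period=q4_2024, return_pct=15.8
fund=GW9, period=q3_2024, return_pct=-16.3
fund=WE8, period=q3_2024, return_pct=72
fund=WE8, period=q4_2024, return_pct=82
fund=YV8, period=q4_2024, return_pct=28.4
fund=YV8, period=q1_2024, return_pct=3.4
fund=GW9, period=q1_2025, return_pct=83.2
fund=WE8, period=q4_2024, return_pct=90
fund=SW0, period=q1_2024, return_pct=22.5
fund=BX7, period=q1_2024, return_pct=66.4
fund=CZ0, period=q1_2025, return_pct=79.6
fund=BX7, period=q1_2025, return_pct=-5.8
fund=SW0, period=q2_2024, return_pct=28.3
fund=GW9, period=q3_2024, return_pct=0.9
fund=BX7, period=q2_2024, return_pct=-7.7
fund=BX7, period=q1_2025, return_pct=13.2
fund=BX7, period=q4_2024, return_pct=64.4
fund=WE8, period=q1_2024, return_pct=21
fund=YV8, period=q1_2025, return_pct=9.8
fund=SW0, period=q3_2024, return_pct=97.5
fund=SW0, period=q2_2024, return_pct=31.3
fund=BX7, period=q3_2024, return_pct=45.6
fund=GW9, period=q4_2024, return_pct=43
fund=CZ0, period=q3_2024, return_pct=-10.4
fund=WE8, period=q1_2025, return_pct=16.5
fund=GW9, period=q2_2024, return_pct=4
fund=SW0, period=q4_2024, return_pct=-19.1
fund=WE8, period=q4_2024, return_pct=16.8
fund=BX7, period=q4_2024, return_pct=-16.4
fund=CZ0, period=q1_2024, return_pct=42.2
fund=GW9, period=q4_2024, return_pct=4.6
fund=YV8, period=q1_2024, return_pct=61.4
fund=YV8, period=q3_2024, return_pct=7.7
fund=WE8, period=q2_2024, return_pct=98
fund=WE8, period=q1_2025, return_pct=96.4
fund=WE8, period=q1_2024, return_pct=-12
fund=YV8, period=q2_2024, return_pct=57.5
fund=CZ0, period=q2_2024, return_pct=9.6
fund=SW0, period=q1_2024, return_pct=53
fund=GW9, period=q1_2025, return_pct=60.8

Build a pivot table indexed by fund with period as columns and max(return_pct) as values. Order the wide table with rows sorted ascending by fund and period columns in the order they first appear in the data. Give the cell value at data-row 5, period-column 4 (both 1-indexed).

90

With rows sorted ascending by fund, row 5 is fund=WE8. period columns in first-appearance order: q3_2024, q2_2024, q1_2024, q4_2024, q1_2025; column 4 is q4_2024.
Long rows with fund=WE8, period=q4_2024: max(82, 90, 16.8) = 90.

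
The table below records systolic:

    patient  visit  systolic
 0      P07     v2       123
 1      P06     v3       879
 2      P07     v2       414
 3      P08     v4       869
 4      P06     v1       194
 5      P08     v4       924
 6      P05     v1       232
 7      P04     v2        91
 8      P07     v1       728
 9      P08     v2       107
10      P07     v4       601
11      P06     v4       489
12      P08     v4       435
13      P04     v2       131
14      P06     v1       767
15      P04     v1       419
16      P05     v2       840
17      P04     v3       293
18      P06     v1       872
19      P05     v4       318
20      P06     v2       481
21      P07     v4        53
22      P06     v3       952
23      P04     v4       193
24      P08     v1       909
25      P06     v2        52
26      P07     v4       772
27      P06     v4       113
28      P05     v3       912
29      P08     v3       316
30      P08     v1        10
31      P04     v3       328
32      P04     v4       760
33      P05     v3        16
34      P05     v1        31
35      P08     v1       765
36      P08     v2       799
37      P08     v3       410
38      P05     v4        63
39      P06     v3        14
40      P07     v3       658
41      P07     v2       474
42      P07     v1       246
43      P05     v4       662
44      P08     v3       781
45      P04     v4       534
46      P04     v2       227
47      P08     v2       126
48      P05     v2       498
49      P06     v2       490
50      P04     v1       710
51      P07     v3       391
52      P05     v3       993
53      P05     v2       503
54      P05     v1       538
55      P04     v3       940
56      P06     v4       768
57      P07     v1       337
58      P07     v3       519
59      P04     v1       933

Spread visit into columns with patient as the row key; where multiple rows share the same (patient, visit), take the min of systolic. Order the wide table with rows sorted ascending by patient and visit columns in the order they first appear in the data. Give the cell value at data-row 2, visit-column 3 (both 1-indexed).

With rows sorted ascending by patient, row 2 is patient=P05. visit columns in first-appearance order: v2, v3, v4, v1; column 3 is v4.
Long rows with patient=P05, visit=v4: min(318, 63, 662) = 63.

63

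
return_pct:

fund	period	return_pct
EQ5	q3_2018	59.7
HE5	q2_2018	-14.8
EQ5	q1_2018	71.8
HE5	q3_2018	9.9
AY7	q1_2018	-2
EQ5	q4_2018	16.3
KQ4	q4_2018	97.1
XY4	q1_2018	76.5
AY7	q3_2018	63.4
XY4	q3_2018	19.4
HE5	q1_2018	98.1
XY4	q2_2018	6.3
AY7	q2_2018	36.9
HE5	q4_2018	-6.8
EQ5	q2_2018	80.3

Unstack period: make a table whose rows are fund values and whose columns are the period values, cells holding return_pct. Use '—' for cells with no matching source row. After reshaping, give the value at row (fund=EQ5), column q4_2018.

16.3

The long row with fund=EQ5, period=q4_2018 has return_pct=16.3.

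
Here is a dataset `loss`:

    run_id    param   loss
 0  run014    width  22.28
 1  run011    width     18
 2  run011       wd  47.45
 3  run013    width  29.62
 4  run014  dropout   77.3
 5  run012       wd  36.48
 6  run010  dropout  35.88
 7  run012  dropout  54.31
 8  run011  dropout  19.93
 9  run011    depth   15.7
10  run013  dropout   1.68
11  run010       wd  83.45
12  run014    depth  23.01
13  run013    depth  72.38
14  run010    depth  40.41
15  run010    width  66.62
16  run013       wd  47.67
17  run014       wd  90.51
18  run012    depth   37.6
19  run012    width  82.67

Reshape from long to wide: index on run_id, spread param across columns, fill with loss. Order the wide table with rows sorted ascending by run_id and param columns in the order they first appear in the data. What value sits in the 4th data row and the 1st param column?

29.62

With rows sorted ascending by run_id, row 4 is run_id=run013. param columns in first-appearance order: width, wd, dropout, depth; column 1 is width.
Long rows with run_id=run013, param=width: loss = 29.62.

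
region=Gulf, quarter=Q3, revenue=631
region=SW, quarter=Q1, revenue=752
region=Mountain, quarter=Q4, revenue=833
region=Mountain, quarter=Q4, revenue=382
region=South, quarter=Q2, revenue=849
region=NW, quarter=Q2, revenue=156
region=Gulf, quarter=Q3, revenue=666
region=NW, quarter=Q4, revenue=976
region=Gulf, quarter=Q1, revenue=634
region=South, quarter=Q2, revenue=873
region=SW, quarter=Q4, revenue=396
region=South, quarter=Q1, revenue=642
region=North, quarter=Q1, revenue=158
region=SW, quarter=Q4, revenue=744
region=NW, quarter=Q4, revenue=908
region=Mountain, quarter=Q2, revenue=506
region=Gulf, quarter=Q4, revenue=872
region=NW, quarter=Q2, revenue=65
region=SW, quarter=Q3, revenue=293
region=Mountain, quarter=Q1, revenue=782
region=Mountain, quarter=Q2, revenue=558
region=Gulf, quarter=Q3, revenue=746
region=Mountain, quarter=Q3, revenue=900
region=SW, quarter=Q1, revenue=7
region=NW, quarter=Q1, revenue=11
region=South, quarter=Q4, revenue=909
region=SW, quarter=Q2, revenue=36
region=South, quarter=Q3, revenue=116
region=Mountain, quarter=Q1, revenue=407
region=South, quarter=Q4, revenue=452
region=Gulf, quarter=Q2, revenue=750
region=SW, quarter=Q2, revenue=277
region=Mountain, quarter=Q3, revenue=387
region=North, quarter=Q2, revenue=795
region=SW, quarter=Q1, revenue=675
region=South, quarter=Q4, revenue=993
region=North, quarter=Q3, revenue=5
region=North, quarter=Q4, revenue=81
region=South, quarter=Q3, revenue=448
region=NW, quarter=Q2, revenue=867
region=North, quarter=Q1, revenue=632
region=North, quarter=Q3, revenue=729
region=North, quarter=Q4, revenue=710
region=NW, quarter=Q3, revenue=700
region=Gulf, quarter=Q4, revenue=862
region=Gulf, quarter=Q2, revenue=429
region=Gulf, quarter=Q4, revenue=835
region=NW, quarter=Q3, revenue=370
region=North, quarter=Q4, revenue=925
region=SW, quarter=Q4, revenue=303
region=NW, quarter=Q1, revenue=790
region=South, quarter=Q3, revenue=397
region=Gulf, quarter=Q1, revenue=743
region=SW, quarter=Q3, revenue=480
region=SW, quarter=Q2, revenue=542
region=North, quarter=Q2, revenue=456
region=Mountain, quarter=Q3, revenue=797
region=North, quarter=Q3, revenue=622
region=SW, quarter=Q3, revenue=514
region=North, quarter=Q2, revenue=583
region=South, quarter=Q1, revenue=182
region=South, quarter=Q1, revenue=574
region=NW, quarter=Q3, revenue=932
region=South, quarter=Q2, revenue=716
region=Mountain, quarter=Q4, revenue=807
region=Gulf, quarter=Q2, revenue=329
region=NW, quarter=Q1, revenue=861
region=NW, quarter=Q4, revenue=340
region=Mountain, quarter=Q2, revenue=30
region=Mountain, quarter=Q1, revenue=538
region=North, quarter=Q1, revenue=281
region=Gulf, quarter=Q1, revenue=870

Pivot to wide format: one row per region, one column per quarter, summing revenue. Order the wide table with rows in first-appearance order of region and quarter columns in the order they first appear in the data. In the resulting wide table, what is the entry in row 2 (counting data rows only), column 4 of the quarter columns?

855

With rows in first-appearance order of region, row 2 is region=SW. quarter columns in first-appearance order: Q3, Q1, Q4, Q2; column 4 is Q2.
Long rows with region=SW, quarter=Q2: 36 + 277 + 542 = 855.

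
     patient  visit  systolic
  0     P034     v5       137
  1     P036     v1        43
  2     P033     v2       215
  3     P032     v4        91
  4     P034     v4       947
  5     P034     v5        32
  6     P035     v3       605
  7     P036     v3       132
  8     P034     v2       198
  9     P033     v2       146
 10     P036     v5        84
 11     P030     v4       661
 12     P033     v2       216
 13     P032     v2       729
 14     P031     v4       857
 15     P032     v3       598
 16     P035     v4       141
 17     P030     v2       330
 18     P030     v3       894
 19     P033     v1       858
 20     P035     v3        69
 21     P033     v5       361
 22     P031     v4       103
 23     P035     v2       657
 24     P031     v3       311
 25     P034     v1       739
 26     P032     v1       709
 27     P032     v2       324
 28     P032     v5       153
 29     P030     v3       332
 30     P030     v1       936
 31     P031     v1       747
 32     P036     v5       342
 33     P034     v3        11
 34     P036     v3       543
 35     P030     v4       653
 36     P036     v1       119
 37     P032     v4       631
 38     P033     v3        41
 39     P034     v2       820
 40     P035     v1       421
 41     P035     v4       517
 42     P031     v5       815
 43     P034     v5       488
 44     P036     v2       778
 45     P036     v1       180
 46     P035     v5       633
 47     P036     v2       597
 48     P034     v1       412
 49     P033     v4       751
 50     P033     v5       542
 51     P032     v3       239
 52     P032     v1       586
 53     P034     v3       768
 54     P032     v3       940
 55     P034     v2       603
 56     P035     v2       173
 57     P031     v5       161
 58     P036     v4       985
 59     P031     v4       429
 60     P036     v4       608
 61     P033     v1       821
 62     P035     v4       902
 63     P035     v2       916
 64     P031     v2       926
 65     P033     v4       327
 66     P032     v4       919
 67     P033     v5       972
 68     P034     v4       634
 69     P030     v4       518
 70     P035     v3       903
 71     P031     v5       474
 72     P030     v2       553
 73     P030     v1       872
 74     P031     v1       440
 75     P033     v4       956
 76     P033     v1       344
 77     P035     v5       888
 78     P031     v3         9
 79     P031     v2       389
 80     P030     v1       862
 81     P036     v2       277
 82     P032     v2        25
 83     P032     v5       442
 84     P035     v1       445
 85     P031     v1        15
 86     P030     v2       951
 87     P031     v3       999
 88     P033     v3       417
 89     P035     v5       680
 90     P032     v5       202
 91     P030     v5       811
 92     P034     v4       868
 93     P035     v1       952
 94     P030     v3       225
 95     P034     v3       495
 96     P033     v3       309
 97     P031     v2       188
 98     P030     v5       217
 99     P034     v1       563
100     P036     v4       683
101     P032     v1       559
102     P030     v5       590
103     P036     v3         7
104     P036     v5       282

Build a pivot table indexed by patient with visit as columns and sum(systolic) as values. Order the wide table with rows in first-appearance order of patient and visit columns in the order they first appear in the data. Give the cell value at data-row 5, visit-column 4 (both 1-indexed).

1560

With rows in first-appearance order of patient, row 5 is patient=P035. visit columns in first-appearance order: v5, v1, v2, v4, v3; column 4 is v4.
Long rows with patient=P035, visit=v4: 141 + 517 + 902 = 1560.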